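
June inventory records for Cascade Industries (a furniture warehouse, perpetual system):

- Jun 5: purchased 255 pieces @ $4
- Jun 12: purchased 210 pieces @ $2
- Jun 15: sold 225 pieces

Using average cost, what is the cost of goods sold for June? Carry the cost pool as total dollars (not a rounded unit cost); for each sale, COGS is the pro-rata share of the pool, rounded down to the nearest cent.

After Jun 5: 255 on hand, pool $1,020.00 (≈ $4.0000 each)
After Jun 12: 465 on hand, pool $1,440.00 (≈ $3.0968 each)
Jun 15, sell 225: 225/465 × $1,440.00 → $696.77
Ending inventory (cost pool remaining) = $743.23
Check: goods available $1,440.00 = COGS $696.77 + ending $743.23

COGS = $696.77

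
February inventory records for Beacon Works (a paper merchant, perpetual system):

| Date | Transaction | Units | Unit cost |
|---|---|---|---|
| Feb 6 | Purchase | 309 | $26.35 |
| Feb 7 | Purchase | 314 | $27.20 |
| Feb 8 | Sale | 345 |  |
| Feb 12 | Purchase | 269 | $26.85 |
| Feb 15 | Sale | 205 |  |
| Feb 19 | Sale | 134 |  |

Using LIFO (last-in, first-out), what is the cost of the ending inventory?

Ending inventory = $5,480.80

Feb 8, 345 sold [LIFO — newest first]: 314 @ $27.20 + 31 @ $26.35 = $9,357.65
Feb 15, 205 sold [LIFO — newest first]: 205 @ $26.85 = $5,504.25
Feb 19, 134 sold [LIFO — newest first]: 64 @ $26.85 + 70 @ $26.35 = $3,562.90
Total COGS = $9,357.65 + $5,504.25 + $3,562.90 = $18,424.80
Ending inventory: 208 @ $26.35 = $5,480.80
Check: goods available $23,905.60 = COGS $18,424.80 + ending $5,480.80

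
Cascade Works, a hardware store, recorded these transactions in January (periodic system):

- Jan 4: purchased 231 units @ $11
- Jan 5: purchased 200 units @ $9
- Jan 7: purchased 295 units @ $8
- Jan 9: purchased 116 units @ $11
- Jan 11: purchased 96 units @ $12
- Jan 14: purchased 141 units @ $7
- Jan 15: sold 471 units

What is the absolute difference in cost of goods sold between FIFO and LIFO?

$302

FIFO COGS: 231 @ $11 + 200 @ $9 + 40 @ $8 = $4,661
LIFO COGS: 141 @ $7 + 96 @ $12 + 116 @ $11 + 118 @ $8 = $4,359
Difference = |$4,661 − $4,359| = $302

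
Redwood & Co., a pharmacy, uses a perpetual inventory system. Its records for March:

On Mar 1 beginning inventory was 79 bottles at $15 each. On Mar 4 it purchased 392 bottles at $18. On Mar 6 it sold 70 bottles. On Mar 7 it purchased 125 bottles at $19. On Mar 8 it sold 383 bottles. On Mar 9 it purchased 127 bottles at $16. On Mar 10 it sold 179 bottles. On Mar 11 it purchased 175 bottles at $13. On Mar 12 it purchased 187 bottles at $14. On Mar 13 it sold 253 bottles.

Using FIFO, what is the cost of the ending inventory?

Mar 6, 70 sold [FIFO — oldest first]: 70 @ $15 = $1,050
Mar 8, 383 sold [FIFO — oldest first]: 9 @ $15 + 374 @ $18 = $6,867
Mar 10, 179 sold [FIFO — oldest first]: 18 @ $18 + 125 @ $19 + 36 @ $16 = $3,275
Mar 13, 253 sold [FIFO — oldest first]: 91 @ $16 + 162 @ $13 = $3,562
Total COGS = $1,050 + $6,867 + $3,275 + $3,562 = $14,754
Ending inventory: 13 @ $13 + 187 @ $14 = $2,787

Ending inventory = $2,787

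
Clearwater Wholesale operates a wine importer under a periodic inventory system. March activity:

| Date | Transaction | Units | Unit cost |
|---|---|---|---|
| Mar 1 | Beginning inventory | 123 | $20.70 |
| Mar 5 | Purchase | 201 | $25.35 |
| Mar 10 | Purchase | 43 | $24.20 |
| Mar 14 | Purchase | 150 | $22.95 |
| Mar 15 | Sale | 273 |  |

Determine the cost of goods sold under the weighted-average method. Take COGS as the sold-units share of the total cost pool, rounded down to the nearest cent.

COGS = $6,402.32

Mar 15, sell 273: 273/517 × $12,124.55 → $6,402.32
Ending inventory (cost pool remaining) = $5,722.23
Check: goods available $12,124.55 = COGS $6,402.32 + ending $5,722.23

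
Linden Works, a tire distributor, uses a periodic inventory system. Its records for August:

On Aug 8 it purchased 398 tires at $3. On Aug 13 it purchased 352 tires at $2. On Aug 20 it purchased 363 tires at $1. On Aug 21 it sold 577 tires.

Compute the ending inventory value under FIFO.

Ending inventory = $709

Aug 21, 577 sold [FIFO — oldest first]: 398 @ $3 + 179 @ $2 = $1,552
Ending inventory: 173 @ $2 + 363 @ $1 = $709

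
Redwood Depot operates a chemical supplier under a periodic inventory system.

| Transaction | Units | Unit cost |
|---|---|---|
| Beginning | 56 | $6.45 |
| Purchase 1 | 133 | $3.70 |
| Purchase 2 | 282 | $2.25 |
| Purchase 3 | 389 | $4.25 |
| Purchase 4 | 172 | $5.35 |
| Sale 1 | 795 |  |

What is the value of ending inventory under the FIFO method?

Sale 1 (795) [FIFO — oldest first]: 56 @ $6.45 + 133 @ $3.70 + 282 @ $2.25 + 324 @ $4.25 = $2,864.80
Ending inventory: 65 @ $4.25 + 172 @ $5.35 = $1,196.45

Ending inventory = $1,196.45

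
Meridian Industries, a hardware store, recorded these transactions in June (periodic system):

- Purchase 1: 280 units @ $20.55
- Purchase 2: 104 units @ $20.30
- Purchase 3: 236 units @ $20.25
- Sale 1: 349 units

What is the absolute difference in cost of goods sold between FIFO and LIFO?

FIFO COGS: 280 @ $20.55 + 69 @ $20.30 = $7,154.70
LIFO COGS: 236 @ $20.25 + 104 @ $20.30 + 9 @ $20.55 = $7,075.15
Difference = |$7,154.70 − $7,075.15| = $79.55

$79.55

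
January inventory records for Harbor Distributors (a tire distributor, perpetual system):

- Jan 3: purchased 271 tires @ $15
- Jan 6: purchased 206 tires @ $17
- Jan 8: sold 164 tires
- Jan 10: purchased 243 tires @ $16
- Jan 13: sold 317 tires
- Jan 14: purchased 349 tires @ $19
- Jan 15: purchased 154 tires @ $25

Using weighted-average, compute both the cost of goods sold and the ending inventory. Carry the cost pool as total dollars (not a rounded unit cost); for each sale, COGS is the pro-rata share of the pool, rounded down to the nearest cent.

COGS = $7,649.33; ending inventory = $14,286.67

After Jan 3: 271 on hand, pool $4,065.00 (≈ $15.0000 each)
After Jan 6: 477 on hand, pool $7,567.00 (≈ $15.8637 each)
Jan 8, sell 164: 164/477 × $7,567.00 → $2,601.65
After Jan 10: 556 on hand, pool $8,853.35 (≈ $15.9233 each)
Jan 13, sell 317: 317/556 × $8,853.35 → $5,047.68
After Jan 14: 588 on hand, pool $10,436.67 (≈ $17.7494 each)
After Jan 15: 742 on hand, pool $14,286.67 (≈ $19.2543 each)
Total COGS = $2,601.65 + $5,047.68 = $7,649.33
Ending inventory (cost pool remaining) = $14,286.67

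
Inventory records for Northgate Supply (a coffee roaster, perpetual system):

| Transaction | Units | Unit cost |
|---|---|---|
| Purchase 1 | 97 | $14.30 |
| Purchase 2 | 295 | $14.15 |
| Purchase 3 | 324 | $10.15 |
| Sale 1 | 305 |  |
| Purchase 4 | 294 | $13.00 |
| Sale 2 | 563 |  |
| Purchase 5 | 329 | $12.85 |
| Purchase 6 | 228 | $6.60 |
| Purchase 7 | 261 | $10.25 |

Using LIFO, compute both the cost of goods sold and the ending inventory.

COGS = $10,648.10; ending inventory = $10,431.55

Sale 1 (305) [LIFO — newest first]: 305 @ $10.15 = $3,095.75
Sale 2 (563) [LIFO — newest first]: 294 @ $13.00 + 19 @ $10.15 + 250 @ $14.15 = $7,552.35
Total COGS = $3,095.75 + $7,552.35 = $10,648.10
Ending inventory: 97 @ $14.30 + 45 @ $14.15 + 329 @ $12.85 + 228 @ $6.60 + 261 @ $10.25 = $10,431.55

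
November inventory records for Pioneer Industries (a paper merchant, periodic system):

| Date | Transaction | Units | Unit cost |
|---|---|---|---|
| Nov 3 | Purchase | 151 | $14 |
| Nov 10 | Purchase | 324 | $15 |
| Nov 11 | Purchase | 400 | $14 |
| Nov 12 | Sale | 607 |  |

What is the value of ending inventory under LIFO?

Ending inventory = $3,869

Nov 12, 607 sold [LIFO — newest first]: 400 @ $14 + 207 @ $15 = $8,705
Ending inventory: 151 @ $14 + 117 @ $15 = $3,869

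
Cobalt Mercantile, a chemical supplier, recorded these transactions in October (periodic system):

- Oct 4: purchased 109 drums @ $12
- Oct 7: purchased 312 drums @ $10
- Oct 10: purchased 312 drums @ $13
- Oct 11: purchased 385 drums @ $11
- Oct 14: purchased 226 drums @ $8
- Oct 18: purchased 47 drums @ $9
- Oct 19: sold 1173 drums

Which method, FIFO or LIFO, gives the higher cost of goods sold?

FIFO COGS: 109 @ $12 + 312 @ $10 + 312 @ $13 + 385 @ $11 + 55 @ $8 = $13,159
LIFO COGS: 47 @ $9 + 226 @ $8 + 385 @ $11 + 312 @ $13 + 203 @ $10 = $12,552

FIFO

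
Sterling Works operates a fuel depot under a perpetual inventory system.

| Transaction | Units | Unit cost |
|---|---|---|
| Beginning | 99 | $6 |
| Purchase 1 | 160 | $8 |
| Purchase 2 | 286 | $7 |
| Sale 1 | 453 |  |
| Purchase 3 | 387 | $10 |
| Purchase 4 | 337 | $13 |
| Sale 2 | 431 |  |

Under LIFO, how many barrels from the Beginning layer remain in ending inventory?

92

Sale 1 (453) [LIFO — newest first]: 286 @ $7 + 160 @ $8 + 7 @ $6 = $3,324
Sale 2 (431) [LIFO — newest first]: 337 @ $13 + 94 @ $10 = $5,321
Total COGS = $3,324 + $5,321 = $8,645
Ending inventory: 92 @ $6 + 293 @ $10 = $3,482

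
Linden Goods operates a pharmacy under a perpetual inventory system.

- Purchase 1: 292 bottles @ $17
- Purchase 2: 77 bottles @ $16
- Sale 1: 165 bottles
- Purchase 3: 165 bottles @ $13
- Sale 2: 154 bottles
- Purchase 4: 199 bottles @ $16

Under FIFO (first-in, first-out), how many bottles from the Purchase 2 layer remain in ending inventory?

50

Sale 1 (165) [FIFO — oldest first]: 165 @ $17 = $2,805
Sale 2 (154) [FIFO — oldest first]: 127 @ $17 + 27 @ $16 = $2,591
Total COGS = $2,805 + $2,591 = $5,396
Ending inventory: 50 @ $16 + 165 @ $13 + 199 @ $16 = $6,129
Check: goods available $11,525 = COGS $5,396 + ending $6,129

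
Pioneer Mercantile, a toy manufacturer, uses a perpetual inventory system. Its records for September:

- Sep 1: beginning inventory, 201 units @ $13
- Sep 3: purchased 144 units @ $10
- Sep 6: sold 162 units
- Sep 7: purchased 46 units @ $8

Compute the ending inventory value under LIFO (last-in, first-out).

Ending inventory = $2,747

Sep 6, 162 sold [LIFO — newest first]: 144 @ $10 + 18 @ $13 = $1,674
Ending inventory: 183 @ $13 + 46 @ $8 = $2,747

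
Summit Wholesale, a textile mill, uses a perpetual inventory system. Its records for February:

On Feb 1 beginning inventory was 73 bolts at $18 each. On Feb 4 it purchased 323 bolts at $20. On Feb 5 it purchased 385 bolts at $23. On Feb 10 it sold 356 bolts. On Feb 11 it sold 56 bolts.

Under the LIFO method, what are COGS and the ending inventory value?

COGS = $9,395; ending inventory = $7,234

Feb 10, 356 sold [LIFO — newest first]: 356 @ $23 = $8,188
Feb 11, 56 sold [LIFO — newest first]: 29 @ $23 + 27 @ $20 = $1,207
Total COGS = $8,188 + $1,207 = $9,395
Ending inventory: 73 @ $18 + 296 @ $20 = $7,234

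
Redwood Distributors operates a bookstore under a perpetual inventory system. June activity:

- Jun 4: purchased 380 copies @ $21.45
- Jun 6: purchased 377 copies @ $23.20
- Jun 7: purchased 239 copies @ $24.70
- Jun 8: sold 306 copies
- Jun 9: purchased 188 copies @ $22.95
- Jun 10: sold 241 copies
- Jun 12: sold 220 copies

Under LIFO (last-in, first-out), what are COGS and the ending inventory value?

Jun 8, 306 sold [LIFO — newest first]: 239 @ $24.70 + 67 @ $23.20 = $7,457.70
Jun 10, 241 sold [LIFO — newest first]: 188 @ $22.95 + 53 @ $23.20 = $5,544.20
Jun 12, 220 sold [LIFO — newest first]: 220 @ $23.20 = $5,104.00
Total COGS = $7,457.70 + $5,544.20 + $5,104.00 = $18,105.90
Ending inventory: 380 @ $21.45 + 37 @ $23.20 = $9,009.40

COGS = $18,105.90; ending inventory = $9,009.40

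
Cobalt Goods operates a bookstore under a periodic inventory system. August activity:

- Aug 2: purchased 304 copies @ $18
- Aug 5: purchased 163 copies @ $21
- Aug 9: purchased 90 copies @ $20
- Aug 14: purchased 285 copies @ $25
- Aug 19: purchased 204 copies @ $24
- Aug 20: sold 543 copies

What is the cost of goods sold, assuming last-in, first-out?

COGS = $13,101

Aug 20, 543 sold [LIFO — newest first]: 204 @ $24 + 285 @ $25 + 54 @ $20 = $13,101
Ending inventory: 304 @ $18 + 163 @ $21 + 36 @ $20 = $9,615
Check: goods available $22,716 = COGS $13,101 + ending $9,615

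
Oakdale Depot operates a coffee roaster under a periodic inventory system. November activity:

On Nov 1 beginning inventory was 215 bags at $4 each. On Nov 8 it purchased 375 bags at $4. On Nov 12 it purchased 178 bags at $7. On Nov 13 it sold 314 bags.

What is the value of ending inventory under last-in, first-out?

Ending inventory = $1,816

Nov 13, 314 sold [LIFO — newest first]: 178 @ $7 + 136 @ $4 = $1,790
Ending inventory: 215 @ $4 + 239 @ $4 = $1,816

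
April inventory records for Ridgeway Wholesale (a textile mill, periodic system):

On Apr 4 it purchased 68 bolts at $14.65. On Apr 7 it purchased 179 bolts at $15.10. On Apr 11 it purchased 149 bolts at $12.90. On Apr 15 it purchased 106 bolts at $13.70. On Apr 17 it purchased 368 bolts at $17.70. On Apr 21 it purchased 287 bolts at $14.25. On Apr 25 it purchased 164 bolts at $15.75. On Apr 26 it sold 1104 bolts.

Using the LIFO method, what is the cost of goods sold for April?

COGS = $17,013.65

Apr 26, 1104 sold [LIFO — newest first]: 164 @ $15.75 + 287 @ $14.25 + 368 @ $17.70 + 106 @ $13.70 + 149 @ $12.90 + 30 @ $15.10 = $17,013.65
Ending inventory: 68 @ $14.65 + 149 @ $15.10 = $3,246.10
Check: goods available $20,259.75 = COGS $17,013.65 + ending $3,246.10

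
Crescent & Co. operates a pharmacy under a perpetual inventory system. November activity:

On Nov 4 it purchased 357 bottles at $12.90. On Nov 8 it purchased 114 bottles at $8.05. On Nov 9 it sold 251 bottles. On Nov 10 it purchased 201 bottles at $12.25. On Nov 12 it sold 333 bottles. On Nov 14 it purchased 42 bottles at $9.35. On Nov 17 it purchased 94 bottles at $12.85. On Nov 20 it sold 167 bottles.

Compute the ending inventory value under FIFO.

Nov 9, 251 sold [FIFO — oldest first]: 251 @ $12.90 = $3,237.90
Nov 12, 333 sold [FIFO — oldest first]: 106 @ $12.90 + 114 @ $8.05 + 113 @ $12.25 = $3,669.35
Nov 20, 167 sold [FIFO — oldest first]: 88 @ $12.25 + 42 @ $9.35 + 37 @ $12.85 = $1,946.15
Total COGS = $3,237.90 + $3,669.35 + $1,946.15 = $8,853.40
Ending inventory: 57 @ $12.85 = $732.45

Ending inventory = $732.45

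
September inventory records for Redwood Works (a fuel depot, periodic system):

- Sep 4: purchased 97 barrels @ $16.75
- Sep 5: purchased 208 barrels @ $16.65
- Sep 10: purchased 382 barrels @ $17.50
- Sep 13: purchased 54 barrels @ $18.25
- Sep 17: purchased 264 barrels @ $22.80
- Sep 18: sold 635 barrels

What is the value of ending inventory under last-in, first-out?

Sep 18, 635 sold [LIFO — newest first]: 264 @ $22.80 + 54 @ $18.25 + 317 @ $17.50 = $12,552.20
Ending inventory: 97 @ $16.75 + 208 @ $16.65 + 65 @ $17.50 = $6,225.45

Ending inventory = $6,225.45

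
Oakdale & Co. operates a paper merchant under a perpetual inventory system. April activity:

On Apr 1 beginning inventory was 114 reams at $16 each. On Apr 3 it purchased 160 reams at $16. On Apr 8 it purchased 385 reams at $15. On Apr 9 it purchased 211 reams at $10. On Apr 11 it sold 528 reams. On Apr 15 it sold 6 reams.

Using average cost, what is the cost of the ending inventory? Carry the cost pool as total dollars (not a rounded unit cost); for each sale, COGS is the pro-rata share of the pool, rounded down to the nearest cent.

Ending inventory = $4,738.38

After Apr 1: 114 on hand, pool $1,824.00 (≈ $16.0000 each)
After Apr 3: 274 on hand, pool $4,384.00 (≈ $16.0000 each)
After Apr 8: 659 on hand, pool $10,159.00 (≈ $15.4158 each)
After Apr 9: 870 on hand, pool $12,269.00 (≈ $14.1023 each)
Apr 11, sell 528: 528/870 × $12,269.00 → $7,446.01
Apr 15, sell 6: 6/342 × $4,822.99 → $84.61
Total COGS = $7,446.01 + $84.61 = $7,530.62
Ending inventory (cost pool remaining) = $4,738.38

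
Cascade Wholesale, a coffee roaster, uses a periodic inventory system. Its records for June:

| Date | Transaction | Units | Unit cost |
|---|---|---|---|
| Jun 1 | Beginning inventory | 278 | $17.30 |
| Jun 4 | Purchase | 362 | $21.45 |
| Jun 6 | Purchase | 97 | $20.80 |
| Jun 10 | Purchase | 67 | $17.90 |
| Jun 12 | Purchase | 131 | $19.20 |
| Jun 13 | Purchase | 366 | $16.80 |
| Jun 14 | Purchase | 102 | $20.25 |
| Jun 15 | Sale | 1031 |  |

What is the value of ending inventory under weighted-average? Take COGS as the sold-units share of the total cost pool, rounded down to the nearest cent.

Ending inventory = $7,031.87

Jun 15, sell 1031: 1031/1403 × $26,520.70 → $19,488.83
Ending inventory (cost pool remaining) = $7,031.87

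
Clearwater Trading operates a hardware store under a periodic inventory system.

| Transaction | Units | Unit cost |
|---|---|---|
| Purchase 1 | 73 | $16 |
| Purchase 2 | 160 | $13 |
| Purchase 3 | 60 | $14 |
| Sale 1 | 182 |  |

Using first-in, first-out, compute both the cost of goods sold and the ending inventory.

Sale 1 (182) [FIFO — oldest first]: 73 @ $16 + 109 @ $13 = $2,585
Ending inventory: 51 @ $13 + 60 @ $14 = $1,503

COGS = $2,585; ending inventory = $1,503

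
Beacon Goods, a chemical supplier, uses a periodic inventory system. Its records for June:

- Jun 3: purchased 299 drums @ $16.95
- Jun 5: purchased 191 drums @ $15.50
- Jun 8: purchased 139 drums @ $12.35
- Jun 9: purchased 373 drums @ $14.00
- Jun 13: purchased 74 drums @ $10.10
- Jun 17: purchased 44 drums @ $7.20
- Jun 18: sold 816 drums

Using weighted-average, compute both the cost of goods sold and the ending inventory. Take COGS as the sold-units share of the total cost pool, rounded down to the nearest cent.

COGS = $11,680.02; ending inventory = $4,351.38

Jun 18, sell 816: 816/1120 × $16,031.40 → $11,680.02
Ending inventory (cost pool remaining) = $4,351.38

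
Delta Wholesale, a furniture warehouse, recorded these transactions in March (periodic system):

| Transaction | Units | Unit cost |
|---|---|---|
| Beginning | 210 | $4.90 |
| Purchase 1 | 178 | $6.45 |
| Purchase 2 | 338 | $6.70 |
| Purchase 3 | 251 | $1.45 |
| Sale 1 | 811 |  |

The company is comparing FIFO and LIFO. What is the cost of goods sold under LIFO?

FIFO COGS: 210 @ $4.90 + 178 @ $6.45 + 338 @ $6.70 + 85 @ $1.45 = $4,564.95
LIFO COGS: 251 @ $1.45 + 338 @ $6.70 + 178 @ $6.45 + 44 @ $4.90 = $3,992.25

COGS = $3,992.25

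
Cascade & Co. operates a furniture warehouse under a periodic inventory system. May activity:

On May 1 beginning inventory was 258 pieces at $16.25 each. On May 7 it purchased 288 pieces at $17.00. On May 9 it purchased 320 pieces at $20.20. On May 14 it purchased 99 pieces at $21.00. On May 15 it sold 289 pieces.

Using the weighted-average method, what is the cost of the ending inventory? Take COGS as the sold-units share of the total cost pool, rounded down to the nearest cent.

May 15, sell 289: 289/965 × $17,631.50 → $5,280.31
Ending inventory (cost pool remaining) = $12,351.19

Ending inventory = $12,351.19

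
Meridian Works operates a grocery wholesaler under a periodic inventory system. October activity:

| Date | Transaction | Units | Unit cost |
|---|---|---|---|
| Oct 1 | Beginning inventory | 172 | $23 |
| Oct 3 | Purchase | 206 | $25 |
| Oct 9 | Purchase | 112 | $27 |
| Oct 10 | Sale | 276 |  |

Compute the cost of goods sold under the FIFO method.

Oct 10, 276 sold [FIFO — oldest first]: 172 @ $23 + 104 @ $25 = $6,556
Ending inventory: 102 @ $25 + 112 @ $27 = $5,574

COGS = $6,556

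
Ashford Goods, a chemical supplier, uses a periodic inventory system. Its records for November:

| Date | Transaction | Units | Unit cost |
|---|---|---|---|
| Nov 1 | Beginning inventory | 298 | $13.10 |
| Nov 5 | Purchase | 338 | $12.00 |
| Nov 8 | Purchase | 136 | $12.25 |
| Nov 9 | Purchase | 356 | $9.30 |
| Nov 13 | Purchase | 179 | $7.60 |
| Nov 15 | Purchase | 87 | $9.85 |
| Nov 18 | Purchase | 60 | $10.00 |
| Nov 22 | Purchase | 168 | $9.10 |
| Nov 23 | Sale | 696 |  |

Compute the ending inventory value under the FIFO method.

Ending inventory = $8,587.95

Nov 23, 696 sold [FIFO — oldest first]: 298 @ $13.10 + 338 @ $12.00 + 60 @ $12.25 = $8,694.80
Ending inventory: 76 @ $12.25 + 356 @ $9.30 + 179 @ $7.60 + 87 @ $9.85 + 60 @ $10.00 + 168 @ $9.10 = $8,587.95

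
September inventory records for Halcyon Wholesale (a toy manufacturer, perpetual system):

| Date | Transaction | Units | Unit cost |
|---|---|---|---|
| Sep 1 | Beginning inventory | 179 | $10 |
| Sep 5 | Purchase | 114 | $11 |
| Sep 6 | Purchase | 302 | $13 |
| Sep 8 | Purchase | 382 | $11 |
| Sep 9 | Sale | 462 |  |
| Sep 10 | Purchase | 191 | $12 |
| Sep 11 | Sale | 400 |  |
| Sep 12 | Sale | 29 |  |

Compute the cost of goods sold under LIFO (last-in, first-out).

COGS = $10,596

Sep 9, 462 sold [LIFO — newest first]: 382 @ $11 + 80 @ $13 = $5,242
Sep 11, 400 sold [LIFO — newest first]: 191 @ $12 + 209 @ $13 = $5,009
Sep 12, 29 sold [LIFO — newest first]: 13 @ $13 + 16 @ $11 = $345
Total COGS = $5,242 + $5,009 + $345 = $10,596
Ending inventory: 179 @ $10 + 98 @ $11 = $2,868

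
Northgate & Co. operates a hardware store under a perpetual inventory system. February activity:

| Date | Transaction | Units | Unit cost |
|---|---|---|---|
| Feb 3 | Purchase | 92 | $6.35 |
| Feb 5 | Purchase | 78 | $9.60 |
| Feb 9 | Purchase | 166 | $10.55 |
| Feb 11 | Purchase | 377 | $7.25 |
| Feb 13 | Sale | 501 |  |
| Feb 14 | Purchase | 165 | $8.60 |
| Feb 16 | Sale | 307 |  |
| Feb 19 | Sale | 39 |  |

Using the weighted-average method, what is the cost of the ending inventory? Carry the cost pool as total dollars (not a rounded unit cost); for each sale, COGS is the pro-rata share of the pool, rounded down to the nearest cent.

After Feb 3: 92 on hand, pool $584.20 (≈ $6.3500 each)
After Feb 5: 170 on hand, pool $1,333.00 (≈ $7.8412 each)
After Feb 9: 336 on hand, pool $3,084.30 (≈ $9.1795 each)
After Feb 11: 713 on hand, pool $5,817.55 (≈ $8.1593 each)
Feb 13, sell 501: 501/713 × $5,817.55 → $4,087.78
After Feb 14: 377 on hand, pool $3,148.77 (≈ $8.3522 each)
Feb 16, sell 307: 307/377 × $3,148.77 → $2,564.11
Feb 19, sell 39: 39/70 × $584.66 → $325.73
Total COGS = $4,087.78 + $2,564.11 + $325.73 = $6,977.62
Ending inventory (cost pool remaining) = $258.93
Check: goods available $7,236.55 = COGS $6,977.62 + ending $258.93

Ending inventory = $258.93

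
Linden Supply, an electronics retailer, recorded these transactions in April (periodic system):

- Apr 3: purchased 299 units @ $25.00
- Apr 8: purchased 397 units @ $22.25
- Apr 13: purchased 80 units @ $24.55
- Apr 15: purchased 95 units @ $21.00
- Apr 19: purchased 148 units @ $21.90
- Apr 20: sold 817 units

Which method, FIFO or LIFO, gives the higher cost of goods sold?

FIFO COGS: 299 @ $25.00 + 397 @ $22.25 + 80 @ $24.55 + 41 @ $21.00 = $19,133.25
LIFO COGS: 148 @ $21.90 + 95 @ $21.00 + 80 @ $24.55 + 397 @ $22.25 + 97 @ $25.00 = $18,458.45

FIFO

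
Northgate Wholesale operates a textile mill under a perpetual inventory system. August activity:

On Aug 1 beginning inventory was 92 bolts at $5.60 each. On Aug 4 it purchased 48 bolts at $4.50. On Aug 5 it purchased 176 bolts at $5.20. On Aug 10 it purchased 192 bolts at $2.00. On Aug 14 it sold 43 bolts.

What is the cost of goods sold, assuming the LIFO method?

COGS = $86.00

Aug 14, 43 sold [LIFO — newest first]: 43 @ $2.00 = $86.00
Ending inventory: 92 @ $5.60 + 48 @ $4.50 + 176 @ $5.20 + 149 @ $2.00 = $1,944.40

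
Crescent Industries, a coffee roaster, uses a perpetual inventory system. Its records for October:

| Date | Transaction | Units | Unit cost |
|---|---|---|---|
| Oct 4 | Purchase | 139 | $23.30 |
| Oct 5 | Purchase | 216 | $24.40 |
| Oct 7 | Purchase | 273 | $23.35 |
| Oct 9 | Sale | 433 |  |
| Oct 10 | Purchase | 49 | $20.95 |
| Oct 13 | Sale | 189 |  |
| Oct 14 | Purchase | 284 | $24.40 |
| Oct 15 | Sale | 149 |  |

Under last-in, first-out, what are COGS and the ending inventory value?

Oct 9, 433 sold [LIFO — newest first]: 273 @ $23.35 + 160 @ $24.40 = $10,278.55
Oct 13, 189 sold [LIFO — newest first]: 49 @ $20.95 + 56 @ $24.40 + 84 @ $23.30 = $4,350.15
Oct 15, 149 sold [LIFO — newest first]: 149 @ $24.40 = $3,635.60
Total COGS = $10,278.55 + $4,350.15 + $3,635.60 = $18,264.30
Ending inventory: 55 @ $23.30 + 135 @ $24.40 = $4,575.50

COGS = $18,264.30; ending inventory = $4,575.50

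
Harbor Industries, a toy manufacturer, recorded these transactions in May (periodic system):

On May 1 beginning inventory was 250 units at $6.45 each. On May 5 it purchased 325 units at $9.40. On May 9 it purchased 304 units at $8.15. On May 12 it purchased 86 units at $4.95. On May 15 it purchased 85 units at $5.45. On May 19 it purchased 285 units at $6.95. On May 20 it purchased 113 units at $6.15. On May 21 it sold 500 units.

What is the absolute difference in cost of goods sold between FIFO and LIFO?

$739.40

FIFO COGS: 250 @ $6.45 + 250 @ $9.40 = $3,962.50
LIFO COGS: 113 @ $6.15 + 285 @ $6.95 + 85 @ $5.45 + 17 @ $4.95 = $3,223.10
Difference = |$3,962.50 − $3,223.10| = $739.40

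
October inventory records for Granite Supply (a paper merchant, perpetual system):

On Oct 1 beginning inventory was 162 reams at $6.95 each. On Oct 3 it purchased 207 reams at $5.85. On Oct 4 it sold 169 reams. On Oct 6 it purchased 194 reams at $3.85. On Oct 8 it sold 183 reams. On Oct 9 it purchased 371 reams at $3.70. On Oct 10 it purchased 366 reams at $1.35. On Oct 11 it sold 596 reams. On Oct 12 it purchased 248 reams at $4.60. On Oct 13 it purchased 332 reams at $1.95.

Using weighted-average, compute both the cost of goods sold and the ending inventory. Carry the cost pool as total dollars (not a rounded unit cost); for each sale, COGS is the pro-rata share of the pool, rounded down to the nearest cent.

COGS = $3,857.01; ending inventory = $2,881.74

After Oct 1: 162 on hand, pool $1,125.90 (≈ $6.9500 each)
After Oct 3: 369 on hand, pool $2,336.85 (≈ $6.3329 each)
Oct 4, sell 169: 169/369 × $2,336.85 → $1,070.26
After Oct 6: 394 on hand, pool $2,013.49 (≈ $5.1104 each)
Oct 8, sell 183: 183/394 × $2,013.49 → $935.19
After Oct 9: 582 on hand, pool $2,451.00 (≈ $4.2113 each)
After Oct 10: 948 on hand, pool $2,945.10 (≈ $3.1066 each)
Oct 11, sell 596: 596/948 × $2,945.10 → $1,851.56
After Oct 12: 600 on hand, pool $2,234.34 (≈ $3.7239 each)
After Oct 13: 932 on hand, pool $2,881.74 (≈ $3.0920 each)
Total COGS = $1,070.26 + $935.19 + $1,851.56 = $3,857.01
Ending inventory (cost pool remaining) = $2,881.74
Check: goods available $6,738.75 = COGS $3,857.01 + ending $2,881.74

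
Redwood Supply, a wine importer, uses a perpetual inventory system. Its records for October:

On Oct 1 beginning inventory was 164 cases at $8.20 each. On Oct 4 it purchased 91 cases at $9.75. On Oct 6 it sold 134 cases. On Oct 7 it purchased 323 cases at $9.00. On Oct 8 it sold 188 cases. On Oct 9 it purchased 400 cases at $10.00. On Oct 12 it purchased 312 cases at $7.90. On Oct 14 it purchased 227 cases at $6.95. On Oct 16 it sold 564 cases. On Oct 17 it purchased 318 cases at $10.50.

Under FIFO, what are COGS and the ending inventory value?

COGS = $8,219.05; ending inventory = $8,301.45

Oct 6, 134 sold [FIFO — oldest first]: 134 @ $8.20 = $1,098.80
Oct 8, 188 sold [FIFO — oldest first]: 30 @ $8.20 + 91 @ $9.75 + 67 @ $9.00 = $1,736.25
Oct 16, 564 sold [FIFO — oldest first]: 256 @ $9.00 + 308 @ $10.00 = $5,384.00
Total COGS = $1,098.80 + $1,736.25 + $5,384.00 = $8,219.05
Ending inventory: 92 @ $10.00 + 312 @ $7.90 + 227 @ $6.95 + 318 @ $10.50 = $8,301.45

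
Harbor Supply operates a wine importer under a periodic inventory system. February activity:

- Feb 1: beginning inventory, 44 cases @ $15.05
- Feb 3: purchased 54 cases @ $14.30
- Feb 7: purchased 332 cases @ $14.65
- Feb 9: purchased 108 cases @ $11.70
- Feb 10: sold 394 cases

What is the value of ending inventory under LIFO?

Feb 10, 394 sold [LIFO — newest first]: 108 @ $11.70 + 286 @ $14.65 = $5,453.50
Ending inventory: 44 @ $15.05 + 54 @ $14.30 + 46 @ $14.65 = $2,108.30

Ending inventory = $2,108.30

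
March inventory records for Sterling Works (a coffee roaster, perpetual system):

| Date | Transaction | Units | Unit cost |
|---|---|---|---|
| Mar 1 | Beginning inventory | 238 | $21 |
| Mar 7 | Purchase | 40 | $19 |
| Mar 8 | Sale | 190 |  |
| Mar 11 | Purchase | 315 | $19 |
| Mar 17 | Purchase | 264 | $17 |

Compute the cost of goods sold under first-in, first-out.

Mar 8, 190 sold [FIFO — oldest first]: 190 @ $21 = $3,990
Ending inventory: 48 @ $21 + 40 @ $19 + 315 @ $19 + 264 @ $17 = $12,241
Check: goods available $16,231 = COGS $3,990 + ending $12,241

COGS = $3,990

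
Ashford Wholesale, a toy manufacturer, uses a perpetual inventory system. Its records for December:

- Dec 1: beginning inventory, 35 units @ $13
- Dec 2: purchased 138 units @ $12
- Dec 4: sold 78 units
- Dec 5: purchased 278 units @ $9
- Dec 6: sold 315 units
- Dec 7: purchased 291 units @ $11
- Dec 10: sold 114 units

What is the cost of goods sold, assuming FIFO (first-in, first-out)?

Dec 4, 78 sold [FIFO — oldest first]: 35 @ $13 + 43 @ $12 = $971
Dec 6, 315 sold [FIFO — oldest first]: 95 @ $12 + 220 @ $9 = $3,120
Dec 10, 114 sold [FIFO — oldest first]: 58 @ $9 + 56 @ $11 = $1,138
Total COGS = $971 + $3,120 + $1,138 = $5,229
Ending inventory: 235 @ $11 = $2,585
Check: goods available $7,814 = COGS $5,229 + ending $2,585

COGS = $5,229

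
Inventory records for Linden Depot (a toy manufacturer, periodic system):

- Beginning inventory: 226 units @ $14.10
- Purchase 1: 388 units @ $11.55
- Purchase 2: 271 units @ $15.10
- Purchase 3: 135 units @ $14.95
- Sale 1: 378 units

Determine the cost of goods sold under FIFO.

Sale 1 (378) [FIFO — oldest first]: 226 @ $14.10 + 152 @ $11.55 = $4,942.20
Ending inventory: 236 @ $11.55 + 271 @ $15.10 + 135 @ $14.95 = $8,836.15

COGS = $4,942.20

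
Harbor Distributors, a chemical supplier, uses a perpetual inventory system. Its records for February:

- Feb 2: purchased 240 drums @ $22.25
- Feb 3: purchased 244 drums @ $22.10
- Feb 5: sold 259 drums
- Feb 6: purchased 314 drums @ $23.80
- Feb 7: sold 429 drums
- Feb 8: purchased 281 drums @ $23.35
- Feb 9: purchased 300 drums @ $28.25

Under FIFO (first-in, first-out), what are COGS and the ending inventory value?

COGS = $15,587.60; ending inventory = $17,654.35

Feb 5, 259 sold [FIFO — oldest first]: 240 @ $22.25 + 19 @ $22.10 = $5,759.90
Feb 7, 429 sold [FIFO — oldest first]: 225 @ $22.10 + 204 @ $23.80 = $9,827.70
Total COGS = $5,759.90 + $9,827.70 = $15,587.60
Ending inventory: 110 @ $23.80 + 281 @ $23.35 + 300 @ $28.25 = $17,654.35
Check: goods available $33,241.95 = COGS $15,587.60 + ending $17,654.35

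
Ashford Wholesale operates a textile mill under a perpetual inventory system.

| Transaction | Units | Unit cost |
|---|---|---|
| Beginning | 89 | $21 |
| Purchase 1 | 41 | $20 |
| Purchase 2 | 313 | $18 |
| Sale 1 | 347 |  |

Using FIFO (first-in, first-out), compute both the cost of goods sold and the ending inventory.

COGS = $6,595; ending inventory = $1,728

Sale 1 (347) [FIFO — oldest first]: 89 @ $21 + 41 @ $20 + 217 @ $18 = $6,595
Ending inventory: 96 @ $18 = $1,728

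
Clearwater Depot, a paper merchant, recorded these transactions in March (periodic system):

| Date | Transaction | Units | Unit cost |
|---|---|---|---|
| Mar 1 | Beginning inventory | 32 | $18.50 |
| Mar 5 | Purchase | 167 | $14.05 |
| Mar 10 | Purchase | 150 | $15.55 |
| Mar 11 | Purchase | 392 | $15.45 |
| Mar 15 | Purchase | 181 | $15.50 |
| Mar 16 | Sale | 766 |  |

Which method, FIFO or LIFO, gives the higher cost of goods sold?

FIFO COGS: 32 @ $18.50 + 167 @ $14.05 + 150 @ $15.55 + 392 @ $15.45 + 25 @ $15.50 = $11,714.75
LIFO COGS: 181 @ $15.50 + 392 @ $15.45 + 150 @ $15.55 + 43 @ $14.05 = $11,798.55

LIFO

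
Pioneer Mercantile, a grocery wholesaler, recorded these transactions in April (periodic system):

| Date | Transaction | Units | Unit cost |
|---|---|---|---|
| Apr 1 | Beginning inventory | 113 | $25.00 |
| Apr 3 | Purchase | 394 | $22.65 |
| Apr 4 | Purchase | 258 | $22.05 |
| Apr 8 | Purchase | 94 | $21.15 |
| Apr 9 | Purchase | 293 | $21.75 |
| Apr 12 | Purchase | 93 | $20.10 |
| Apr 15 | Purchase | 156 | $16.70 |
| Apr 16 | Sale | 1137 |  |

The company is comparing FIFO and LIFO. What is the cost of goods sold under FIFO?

FIFO COGS: 113 @ $25.00 + 394 @ $22.65 + 258 @ $22.05 + 94 @ $21.15 + 278 @ $21.75 = $25,472.60
LIFO COGS: 156 @ $16.70 + 93 @ $20.10 + 293 @ $21.75 + 94 @ $21.15 + 258 @ $22.05 + 243 @ $22.65 = $24,028.20

COGS = $25,472.60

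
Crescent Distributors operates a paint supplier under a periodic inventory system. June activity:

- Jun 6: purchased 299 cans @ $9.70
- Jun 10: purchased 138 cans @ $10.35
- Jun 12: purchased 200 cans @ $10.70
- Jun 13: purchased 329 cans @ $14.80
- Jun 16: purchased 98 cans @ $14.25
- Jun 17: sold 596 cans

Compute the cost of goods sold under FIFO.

COGS = $6,029.90

Jun 17, 596 sold [FIFO — oldest first]: 299 @ $9.70 + 138 @ $10.35 + 159 @ $10.70 = $6,029.90
Ending inventory: 41 @ $10.70 + 329 @ $14.80 + 98 @ $14.25 = $6,704.40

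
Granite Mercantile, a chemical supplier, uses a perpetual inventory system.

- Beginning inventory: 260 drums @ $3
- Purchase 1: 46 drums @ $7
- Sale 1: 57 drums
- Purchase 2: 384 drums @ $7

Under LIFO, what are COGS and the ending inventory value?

COGS = $355; ending inventory = $3,435

Sale 1 (57) [LIFO — newest first]: 46 @ $7 + 11 @ $3 = $355
Ending inventory: 249 @ $3 + 384 @ $7 = $3,435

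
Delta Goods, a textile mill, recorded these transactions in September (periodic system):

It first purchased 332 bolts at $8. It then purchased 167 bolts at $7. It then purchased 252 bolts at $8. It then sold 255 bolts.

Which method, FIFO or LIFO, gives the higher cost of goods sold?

FIFO

FIFO COGS: 255 @ $8 = $2,040
LIFO COGS: 252 @ $8 + 3 @ $7 = $2,037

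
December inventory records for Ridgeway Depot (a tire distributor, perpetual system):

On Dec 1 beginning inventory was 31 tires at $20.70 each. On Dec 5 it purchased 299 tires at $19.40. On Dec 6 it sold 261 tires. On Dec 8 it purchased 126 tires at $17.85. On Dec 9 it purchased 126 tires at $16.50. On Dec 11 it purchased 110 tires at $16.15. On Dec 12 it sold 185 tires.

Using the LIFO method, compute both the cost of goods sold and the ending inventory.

Dec 6, 261 sold [LIFO — newest first]: 261 @ $19.40 = $5,063.40
Dec 12, 185 sold [LIFO — newest first]: 110 @ $16.15 + 75 @ $16.50 = $3,014.00
Total COGS = $5,063.40 + $3,014.00 = $8,077.40
Ending inventory: 31 @ $20.70 + 38 @ $19.40 + 126 @ $17.85 + 51 @ $16.50 = $4,469.50

COGS = $8,077.40; ending inventory = $4,469.50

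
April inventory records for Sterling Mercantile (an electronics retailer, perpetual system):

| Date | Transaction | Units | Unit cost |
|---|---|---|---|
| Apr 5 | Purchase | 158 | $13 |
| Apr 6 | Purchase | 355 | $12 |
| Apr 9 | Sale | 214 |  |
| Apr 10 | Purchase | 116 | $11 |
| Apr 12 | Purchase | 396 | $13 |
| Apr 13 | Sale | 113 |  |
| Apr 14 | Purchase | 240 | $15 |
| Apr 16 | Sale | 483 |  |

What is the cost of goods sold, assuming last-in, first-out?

COGS = $10,796

Apr 9, 214 sold [LIFO — newest first]: 214 @ $12 = $2,568
Apr 13, 113 sold [LIFO — newest first]: 113 @ $13 = $1,469
Apr 16, 483 sold [LIFO — newest first]: 240 @ $15 + 243 @ $13 = $6,759
Total COGS = $2,568 + $1,469 + $6,759 = $10,796
Ending inventory: 158 @ $13 + 141 @ $12 + 116 @ $11 + 40 @ $13 = $5,542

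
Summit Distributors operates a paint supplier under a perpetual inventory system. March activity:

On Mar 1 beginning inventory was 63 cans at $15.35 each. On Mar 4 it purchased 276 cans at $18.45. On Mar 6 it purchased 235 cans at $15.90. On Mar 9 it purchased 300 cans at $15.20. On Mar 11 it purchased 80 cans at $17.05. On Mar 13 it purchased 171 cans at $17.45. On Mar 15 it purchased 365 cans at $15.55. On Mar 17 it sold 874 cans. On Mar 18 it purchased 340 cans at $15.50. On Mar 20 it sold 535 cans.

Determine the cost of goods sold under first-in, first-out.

COGS = $23,119.90

Mar 17, 874 sold [FIFO — oldest first]: 63 @ $15.35 + 276 @ $18.45 + 235 @ $15.90 + 300 @ $15.20 = $14,355.75
Mar 20, 535 sold [FIFO — oldest first]: 80 @ $17.05 + 171 @ $17.45 + 284 @ $15.55 = $8,764.15
Total COGS = $14,355.75 + $8,764.15 = $23,119.90
Ending inventory: 81 @ $15.55 + 340 @ $15.50 = $6,529.55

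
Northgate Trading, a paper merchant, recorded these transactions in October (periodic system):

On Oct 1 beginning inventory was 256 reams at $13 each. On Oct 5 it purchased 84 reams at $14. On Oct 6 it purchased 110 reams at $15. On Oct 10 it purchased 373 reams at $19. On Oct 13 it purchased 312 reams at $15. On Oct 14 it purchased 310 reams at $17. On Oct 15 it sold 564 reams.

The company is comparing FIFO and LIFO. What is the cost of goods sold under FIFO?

COGS = $8,320

FIFO COGS: 256 @ $13 + 84 @ $14 + 110 @ $15 + 114 @ $19 = $8,320
LIFO COGS: 310 @ $17 + 254 @ $15 = $9,080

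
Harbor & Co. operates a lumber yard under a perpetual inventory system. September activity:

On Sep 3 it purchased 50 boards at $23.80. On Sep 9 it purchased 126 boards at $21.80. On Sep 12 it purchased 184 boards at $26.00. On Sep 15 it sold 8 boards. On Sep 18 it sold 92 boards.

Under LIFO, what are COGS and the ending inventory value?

COGS = $2,600.00; ending inventory = $6,120.80

Sep 15, 8 sold [LIFO — newest first]: 8 @ $26.00 = $208.00
Sep 18, 92 sold [LIFO — newest first]: 92 @ $26.00 = $2,392.00
Total COGS = $208.00 + $2,392.00 = $2,600.00
Ending inventory: 50 @ $23.80 + 126 @ $21.80 + 84 @ $26.00 = $6,120.80
Check: goods available $8,720.80 = COGS $2,600.00 + ending $6,120.80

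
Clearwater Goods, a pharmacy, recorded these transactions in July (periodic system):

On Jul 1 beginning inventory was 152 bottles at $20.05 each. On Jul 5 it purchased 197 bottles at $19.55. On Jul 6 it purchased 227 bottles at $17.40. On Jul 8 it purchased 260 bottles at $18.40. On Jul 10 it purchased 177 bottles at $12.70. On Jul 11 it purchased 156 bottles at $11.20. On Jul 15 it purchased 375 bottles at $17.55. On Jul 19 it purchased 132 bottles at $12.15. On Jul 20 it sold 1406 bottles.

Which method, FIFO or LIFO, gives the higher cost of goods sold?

FIFO COGS: 152 @ $20.05 + 197 @ $19.55 + 227 @ $17.40 + 260 @ $18.40 + 177 @ $12.70 + 156 @ $11.20 + 237 @ $17.55 = $23,787.20
LIFO COGS: 132 @ $12.15 + 375 @ $17.55 + 156 @ $11.20 + 177 @ $12.70 + 260 @ $18.40 + 227 @ $17.40 + 79 @ $19.55 = $22,458.40

FIFO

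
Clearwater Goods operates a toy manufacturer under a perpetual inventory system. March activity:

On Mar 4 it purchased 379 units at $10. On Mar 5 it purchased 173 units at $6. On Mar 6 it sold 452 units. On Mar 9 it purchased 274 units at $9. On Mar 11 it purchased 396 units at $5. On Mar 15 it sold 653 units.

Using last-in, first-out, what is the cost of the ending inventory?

Ending inventory = $1,153

Mar 6, 452 sold [LIFO — newest first]: 173 @ $6 + 279 @ $10 = $3,828
Mar 15, 653 sold [LIFO — newest first]: 396 @ $5 + 257 @ $9 = $4,293
Total COGS = $3,828 + $4,293 = $8,121
Ending inventory: 100 @ $10 + 17 @ $9 = $1,153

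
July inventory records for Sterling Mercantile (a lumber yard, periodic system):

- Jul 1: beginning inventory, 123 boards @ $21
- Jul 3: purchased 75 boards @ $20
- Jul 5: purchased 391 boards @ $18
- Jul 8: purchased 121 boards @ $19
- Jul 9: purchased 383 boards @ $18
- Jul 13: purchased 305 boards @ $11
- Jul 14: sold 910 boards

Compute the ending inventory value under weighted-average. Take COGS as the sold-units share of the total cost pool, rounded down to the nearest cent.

Ending inventory = $8,262.15

Jul 14, sell 910: 910/1398 × $23,669.00 → $15,406.85
Ending inventory (cost pool remaining) = $8,262.15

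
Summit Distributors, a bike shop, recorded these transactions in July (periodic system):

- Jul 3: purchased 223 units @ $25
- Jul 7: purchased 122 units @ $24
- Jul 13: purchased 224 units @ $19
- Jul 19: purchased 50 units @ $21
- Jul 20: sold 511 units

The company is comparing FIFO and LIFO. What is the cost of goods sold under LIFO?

FIFO COGS: 223 @ $25 + 122 @ $24 + 166 @ $19 = $11,657
LIFO COGS: 50 @ $21 + 224 @ $19 + 122 @ $24 + 115 @ $25 = $11,109

COGS = $11,109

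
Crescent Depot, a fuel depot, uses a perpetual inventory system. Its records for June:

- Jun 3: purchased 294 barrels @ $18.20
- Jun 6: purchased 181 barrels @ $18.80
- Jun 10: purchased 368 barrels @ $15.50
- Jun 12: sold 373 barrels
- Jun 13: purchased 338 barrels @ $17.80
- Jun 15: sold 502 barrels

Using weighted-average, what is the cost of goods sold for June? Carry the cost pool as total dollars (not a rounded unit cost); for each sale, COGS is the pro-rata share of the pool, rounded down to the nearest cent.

After Jun 3: 294 on hand, pool $5,350.80 (≈ $18.2000 each)
After Jun 6: 475 on hand, pool $8,753.60 (≈ $18.4286 each)
After Jun 10: 843 on hand, pool $14,457.60 (≈ $17.1502 each)
Jun 12, sell 373: 373/843 × $14,457.60 → $6,397.01
After Jun 13: 808 on hand, pool $14,076.99 (≈ $17.4220 each)
Jun 15, sell 502: 502/808 × $14,076.99 → $8,745.85
Total COGS = $6,397.01 + $8,745.85 = $15,142.86
Ending inventory (cost pool remaining) = $5,331.14

COGS = $15,142.86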